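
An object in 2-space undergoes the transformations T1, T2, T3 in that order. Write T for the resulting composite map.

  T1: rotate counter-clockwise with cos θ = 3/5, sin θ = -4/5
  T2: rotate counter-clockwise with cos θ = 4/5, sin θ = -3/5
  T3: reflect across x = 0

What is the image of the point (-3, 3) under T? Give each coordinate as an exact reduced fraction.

T(p) = (-3, 3)

T1 rotate counter-clockwise with cos θ = 3/5, sin θ = -4/5: (-3, 3) → (3/5, 21/5)
T2 rotate counter-clockwise with cos θ = 4/5, sin θ = -3/5: (3/5, 21/5) → (3, 3)
T3 reflect across x = 0: (3, 3) → (-3, 3)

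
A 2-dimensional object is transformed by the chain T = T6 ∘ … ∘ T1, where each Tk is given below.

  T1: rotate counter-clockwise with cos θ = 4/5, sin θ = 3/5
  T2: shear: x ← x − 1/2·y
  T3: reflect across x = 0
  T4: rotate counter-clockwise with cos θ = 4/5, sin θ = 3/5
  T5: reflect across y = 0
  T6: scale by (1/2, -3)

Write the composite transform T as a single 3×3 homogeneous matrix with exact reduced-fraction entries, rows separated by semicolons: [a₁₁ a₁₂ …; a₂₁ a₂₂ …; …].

T = [-19/50 4/25 0; 27/50 93/25 0; 0 0 1]

T1 = [4/5 -3/5 0; 3/5 4/5 0; 0 0 1]
T2·T1 = [1/2 -1 0; 3/5 4/5 0; 0 0 1]
T3·…·T1 = [-1/2 1 0; 3/5 4/5 0; 0 0 1]
T4·…·T1 = [-19/25 8/25 0; 9/50 31/25 0; 0 0 1]
T5·…·T1 = [-19/25 8/25 0; -9/50 -31/25 0; 0 0 1]
T6·…·T1 = [-19/50 4/25 0; 27/50 93/25 0; 0 0 1]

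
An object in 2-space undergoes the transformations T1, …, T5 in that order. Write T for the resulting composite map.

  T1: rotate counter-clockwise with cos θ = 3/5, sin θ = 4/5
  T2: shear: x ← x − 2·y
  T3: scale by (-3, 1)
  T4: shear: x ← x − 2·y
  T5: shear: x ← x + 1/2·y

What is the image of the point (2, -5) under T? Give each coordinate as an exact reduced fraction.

T1 rotate counter-clockwise with cos θ = 3/5, sin θ = 4/5: (2, -5) → (26/5, -7/5)
T2 shear: x ← x − 2·y: (26/5, -7/5) → (8, -7/5)
T3 scale by (-3, 1): (8, -7/5) → (-24, -7/5)
T4 shear: x ← x − 2·y: (-24, -7/5) → (-106/5, -7/5)
T5 shear: x ← x + 1/2·y: (-106/5, -7/5) → (-219/10, -7/5)

T(p) = (-219/10, -7/5)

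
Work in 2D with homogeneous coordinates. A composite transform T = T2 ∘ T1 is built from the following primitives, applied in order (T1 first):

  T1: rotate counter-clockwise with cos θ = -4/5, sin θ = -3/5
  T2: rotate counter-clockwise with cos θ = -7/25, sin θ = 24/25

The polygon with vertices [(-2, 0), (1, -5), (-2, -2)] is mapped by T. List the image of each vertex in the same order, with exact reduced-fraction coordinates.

image vertices: (-8/5, 6/5), (-11/5, -23/5), (-14/5, -2/5)

T1 rotate counter-clockwise with cos θ = -4/5, sin θ = -3/5: (-2, 0) → (8/5, 6/5); (1, -5) → (-19/5, 17/5); (-2, -2) → (2/5, 14/5)
T2 rotate counter-clockwise with cos θ = -7/25, sin θ = 24/25: (8/5, 6/5) → (-8/5, 6/5); (-19/5, 17/5) → (-11/5, -23/5); (2/5, 14/5) → (-14/5, -2/5)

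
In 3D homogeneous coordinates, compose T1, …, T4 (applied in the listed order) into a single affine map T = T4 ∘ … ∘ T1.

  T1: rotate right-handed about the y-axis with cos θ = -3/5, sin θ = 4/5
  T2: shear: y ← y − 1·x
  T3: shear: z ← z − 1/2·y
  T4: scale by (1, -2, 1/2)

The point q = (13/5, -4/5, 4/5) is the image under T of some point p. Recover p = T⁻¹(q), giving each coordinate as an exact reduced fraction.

p = (-3, 3, 1)

T1 = [-3/5 0 4/5 0; 0 1 0 0; -4/5 0 -3/5 0; 0 0 0 1]
T2·T1 = [-3/5 0 4/5 0; 3/5 1 -4/5 0; -4/5 0 -3/5 0; 0 0 0 1]
T3·…·T1 = [-3/5 0 4/5 0; 3/5 1 -4/5 0; -11/10 -1/2 -1/5 0; 0 0 0 1]
T4·…·T1 = [-3/5 0 4/5 0; -6/5 -2 8/5 0; -11/20 -1/4 -1/10 0; 0 0 0 1]
det M = -1; M⁻¹ = [-3/5 1/5 -8/5 0; 1 -1/2 0 0; 4/5 3/20 -6/5 0; 0 0 0 1]
M⁻¹ · (13/5, -4/5, 4/5)ᵀ = (-3, 3, 1)ᵀ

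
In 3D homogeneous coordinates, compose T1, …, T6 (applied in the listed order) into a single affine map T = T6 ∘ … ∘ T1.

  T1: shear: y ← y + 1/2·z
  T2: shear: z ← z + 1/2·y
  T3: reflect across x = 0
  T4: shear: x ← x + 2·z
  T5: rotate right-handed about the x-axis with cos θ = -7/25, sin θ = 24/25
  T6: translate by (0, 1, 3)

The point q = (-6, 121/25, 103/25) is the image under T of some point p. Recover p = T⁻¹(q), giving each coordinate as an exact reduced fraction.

p = (-2, 2, -4)

T1 = [1 0 0 0; 0 1 1/2 0; 0 0 1 0; 0 0 0 1]
T2·T1 = [1 0 0 0; 0 1 1/2 0; 0 1/2 5/4 0; 0 0 0 1]
T3·…·T1 = [-1 0 0 0; 0 1 1/2 0; 0 1/2 5/4 0; 0 0 0 1]
T4·…·T1 = [-1 1 5/2 0; 0 1 1/2 0; 0 1/2 5/4 0; 0 0 0 1]
T5·…·T1 = [-1 1 5/2 0; 0 -19/25 -67/50 0; 0 41/50 13/100 0; 0 0 0 1]
T6·…·T1 = [-1 1 5/2 0; 0 -19/25 -67/50 1; 0 41/50 13/100 3; 0 0 0 1]
det M = -1; M⁻¹ = [-1 -48/25 -14/25 18/5; 0 13/100 67/50 -83/20; 0 -41/50 -19/25 31/10; 0 0 0 1]
M⁻¹ · (-6, 121/25, 103/25)ᵀ = (-2, 2, -4)ᵀ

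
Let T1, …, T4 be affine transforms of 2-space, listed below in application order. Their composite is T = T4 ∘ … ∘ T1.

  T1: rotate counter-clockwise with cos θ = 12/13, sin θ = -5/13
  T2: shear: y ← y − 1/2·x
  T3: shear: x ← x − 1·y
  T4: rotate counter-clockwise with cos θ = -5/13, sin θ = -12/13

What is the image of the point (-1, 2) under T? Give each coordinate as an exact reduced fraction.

T1 rotate counter-clockwise with cos θ = 12/13, sin θ = -5/13: (-1, 2) → (-2/13, 29/13)
T2 shear: y ← y − 1/2·x: (-2/13, 29/13) → (-2/13, 30/13)
T3 shear: x ← x − 1·y: (-2/13, 30/13) → (-32/13, 30/13)
T4 rotate counter-clockwise with cos θ = -5/13, sin θ = -12/13: (-32/13, 30/13) → (40/13, 18/13)

T(p) = (40/13, 18/13)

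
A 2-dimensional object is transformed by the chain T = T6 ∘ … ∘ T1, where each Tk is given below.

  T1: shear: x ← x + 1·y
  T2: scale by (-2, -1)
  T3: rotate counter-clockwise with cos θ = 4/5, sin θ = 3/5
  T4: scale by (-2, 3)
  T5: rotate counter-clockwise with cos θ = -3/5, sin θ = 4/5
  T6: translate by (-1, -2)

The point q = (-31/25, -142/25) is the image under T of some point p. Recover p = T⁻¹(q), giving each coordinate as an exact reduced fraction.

p = (-1, 1/5)

T1 = [1 1 0; 0 1 0; 0 0 1]
T2·T1 = [-2 -2 0; 0 -1 0; 0 0 1]
T3·…·T1 = [-8/5 -1 0; -6/5 -2 0; 0 0 1]
T4·…·T1 = [16/5 2 0; -18/5 -6 0; 0 0 1]
T5·…·T1 = [24/25 18/5 0; 118/25 26/5 0; 0 0 1]
T6·…·T1 = [24/25 18/5 -1; 118/25 26/5 -2; 0 0 1]
det M = -12; M⁻¹ = [-13/30 3/10 1/6; 59/150 -2/25 7/30; 0 0 1]
M⁻¹ · (-31/25, -142/25)ᵀ = (-1, 1/5)ᵀ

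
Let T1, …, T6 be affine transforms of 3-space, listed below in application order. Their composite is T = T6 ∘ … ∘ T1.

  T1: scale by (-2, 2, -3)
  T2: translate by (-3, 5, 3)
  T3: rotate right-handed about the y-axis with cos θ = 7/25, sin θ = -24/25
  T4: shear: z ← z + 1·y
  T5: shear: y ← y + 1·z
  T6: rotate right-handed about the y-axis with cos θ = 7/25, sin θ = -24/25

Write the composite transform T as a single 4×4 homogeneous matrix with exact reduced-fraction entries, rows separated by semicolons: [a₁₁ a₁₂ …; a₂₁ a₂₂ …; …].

T1 = [-2 0 0 0; 0 2 0 0; 0 0 -3 0; 0 0 0 1]
T2·T1 = [-2 0 0 -3; 0 2 0 5; 0 0 -3 3; 0 0 0 1]
T3·…·T1 = [-14/25 0 72/25 -93/25; 0 2 0 5; -48/25 0 -21/25 -51/25; 0 0 0 1]
T4·…·T1 = [-14/25 0 72/25 -93/25; 0 2 0 5; -48/25 2 -21/25 74/25; 0 0 0 1]
T5·…·T1 = [-14/25 0 72/25 -93/25; -48/25 4 -21/25 199/25; -48/25 2 -21/25 74/25; 0 0 0 1]
T6·…·T1 = [1054/625 -48/25 1008/625 -2427/625; -48/25 4 -21/25 199/25; -672/625 14/25 1581/625 -1714/625; 0 0 0 1]

T = [1054/625 -48/25 1008/625 -2427/625; -48/25 4 -21/25 199/25; -672/625 14/25 1581/625 -1714/625; 0 0 0 1]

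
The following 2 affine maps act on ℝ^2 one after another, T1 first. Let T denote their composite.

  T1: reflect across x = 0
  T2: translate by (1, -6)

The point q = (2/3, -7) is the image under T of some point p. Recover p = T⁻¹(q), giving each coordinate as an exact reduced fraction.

p = (1/3, -1)

T1 = [-1 0 0; 0 1 0; 0 0 1]
T2·T1 = [-1 0 1; 0 1 -6; 0 0 1]
det M = -1; M⁻¹ = [-1 0 1; 0 1 6; 0 0 1]
M⁻¹ · (2/3, -7)ᵀ = (1/3, -1)ᵀ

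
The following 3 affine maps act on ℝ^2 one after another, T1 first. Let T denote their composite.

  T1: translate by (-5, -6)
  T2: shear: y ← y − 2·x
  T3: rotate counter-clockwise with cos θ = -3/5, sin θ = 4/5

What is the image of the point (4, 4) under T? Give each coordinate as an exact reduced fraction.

T1 translate by (-5, -6): (4, 4) → (-1, -2)
T2 shear: y ← y − 2·x: (-1, -2) → (-1, 0)
T3 rotate counter-clockwise with cos θ = -3/5, sin θ = 4/5: (-1, 0) → (3/5, -4/5)

T(p) = (3/5, -4/5)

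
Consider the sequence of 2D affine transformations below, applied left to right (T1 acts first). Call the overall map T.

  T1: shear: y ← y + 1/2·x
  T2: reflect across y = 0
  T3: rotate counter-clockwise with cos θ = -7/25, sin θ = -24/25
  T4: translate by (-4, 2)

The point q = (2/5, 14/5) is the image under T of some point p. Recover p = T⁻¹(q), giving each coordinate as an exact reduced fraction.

T1 = [1 0 0; 1/2 1 0; 0 0 1]
T2·T1 = [1 0 0; -1/2 -1 0; 0 0 1]
T3·…·T1 = [-19/25 -24/25 0; -41/50 7/25 0; 0 0 1]
T4·…·T1 = [-19/25 -24/25 -4; -41/50 7/25 2; 0 0 1]
det M = -1; M⁻¹ = [-7/25 -24/25 4/5; -41/50 19/25 -24/5; 0 0 1]
M⁻¹ · (2/5, 14/5)ᵀ = (-2, -3)ᵀ

p = (-2, -3)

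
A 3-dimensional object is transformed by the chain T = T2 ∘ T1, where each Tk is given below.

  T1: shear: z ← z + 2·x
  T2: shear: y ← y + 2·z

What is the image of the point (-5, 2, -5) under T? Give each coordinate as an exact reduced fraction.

T(p) = (-5, -28, -15)

T1 shear: z ← z + 2·x: (-5, 2, -5) → (-5, 2, -15)
T2 shear: y ← y + 2·z: (-5, 2, -15) → (-5, -28, -15)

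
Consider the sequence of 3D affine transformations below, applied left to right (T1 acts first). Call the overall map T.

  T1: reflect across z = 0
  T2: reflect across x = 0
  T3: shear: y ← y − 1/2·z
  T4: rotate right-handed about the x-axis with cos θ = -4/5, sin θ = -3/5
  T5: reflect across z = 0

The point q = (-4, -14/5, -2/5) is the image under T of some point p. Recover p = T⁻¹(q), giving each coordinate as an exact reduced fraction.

p = (4, 1, 2)

T1 = [1 0 0 0; 0 1 0 0; 0 0 -1 0; 0 0 0 1]
T2·T1 = [-1 0 0 0; 0 1 0 0; 0 0 -1 0; 0 0 0 1]
T3·…·T1 = [-1 0 0 0; 0 1 1/2 0; 0 0 -1 0; 0 0 0 1]
T4·…·T1 = [-1 0 0 0; 0 -4/5 -1 0; 0 -3/5 1/2 0; 0 0 0 1]
T5·…·T1 = [-1 0 0 0; 0 -4/5 -1 0; 0 3/5 -1/2 0; 0 0 0 1]
det M = -1; M⁻¹ = [-1 0 0 0; 0 -1/2 1 0; 0 -3/5 -4/5 0; 0 0 0 1]
M⁻¹ · (-4, -14/5, -2/5)ᵀ = (4, 1, 2)ᵀ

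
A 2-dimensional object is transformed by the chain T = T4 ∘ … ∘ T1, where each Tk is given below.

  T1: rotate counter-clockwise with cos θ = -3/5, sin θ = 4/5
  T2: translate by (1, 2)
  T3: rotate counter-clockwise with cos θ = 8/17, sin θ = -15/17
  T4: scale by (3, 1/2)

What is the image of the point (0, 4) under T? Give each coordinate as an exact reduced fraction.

T1 rotate counter-clockwise with cos θ = -3/5, sin θ = 4/5: (0, 4) → (-16/5, -12/5)
T2 translate by (1, 2): (-16/5, -12/5) → (-11/5, -2/5)
T3 rotate counter-clockwise with cos θ = 8/17, sin θ = -15/17: (-11/5, -2/5) → (-118/85, 149/85)
T4 scale by (3, 1/2): (-118/85, 149/85) → (-354/85, 149/170)

T(p) = (-354/85, 149/170)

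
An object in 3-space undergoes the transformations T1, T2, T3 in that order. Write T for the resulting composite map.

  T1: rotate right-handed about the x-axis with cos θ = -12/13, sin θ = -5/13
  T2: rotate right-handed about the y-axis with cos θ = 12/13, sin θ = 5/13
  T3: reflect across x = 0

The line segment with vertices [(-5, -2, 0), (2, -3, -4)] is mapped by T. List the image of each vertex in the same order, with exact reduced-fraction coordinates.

T1 rotate right-handed about the x-axis with cos θ = -12/13, sin θ = -5/13: (-5, -2, 0) → (-5, 24/13, 10/13); (2, -3, -4) → (2, 16/13, 63/13)
T2 rotate right-handed about the y-axis with cos θ = 12/13, sin θ = 5/13: (-5, 24/13, 10/13) → (-730/169, 24/13, 445/169); (2, 16/13, 63/13) → (627/169, 16/13, 626/169)
T3 reflect across x = 0: (-730/169, 24/13, 445/169) → (730/169, 24/13, 445/169); (627/169, 16/13, 626/169) → (-627/169, 16/13, 626/169)

image vertices: (730/169, 24/13, 445/169), (-627/169, 16/13, 626/169)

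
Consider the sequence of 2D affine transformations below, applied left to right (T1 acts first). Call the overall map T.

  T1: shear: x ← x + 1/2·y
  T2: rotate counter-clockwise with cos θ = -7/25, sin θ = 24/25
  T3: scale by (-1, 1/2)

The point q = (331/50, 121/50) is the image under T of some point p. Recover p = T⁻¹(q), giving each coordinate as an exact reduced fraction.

p = (4, 5)

T1 = [1 1/2 0; 0 1 0; 0 0 1]
T2·T1 = [-7/25 -11/10 0; 24/25 1/5 0; 0 0 1]
T3·…·T1 = [7/25 11/10 0; 12/25 1/10 0; 0 0 1]
det M = -1/2; M⁻¹ = [-1/5 11/5 0; 24/25 -14/25 0; 0 0 1]
M⁻¹ · (331/50, 121/50)ᵀ = (4, 5)ᵀ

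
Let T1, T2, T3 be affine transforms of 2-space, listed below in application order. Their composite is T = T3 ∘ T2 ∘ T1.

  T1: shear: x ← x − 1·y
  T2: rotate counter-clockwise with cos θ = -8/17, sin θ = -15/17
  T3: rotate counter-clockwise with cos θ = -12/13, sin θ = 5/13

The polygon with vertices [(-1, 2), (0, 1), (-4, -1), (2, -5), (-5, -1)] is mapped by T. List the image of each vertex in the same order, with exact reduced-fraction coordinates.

T1 shear: x ← x − 1·y: (-1, 2) → (-3, 2); (0, 1) → (-1, 1); (-4, -1) → (-3, -1); (2, -5) → (7, -5); (-5, -1) → (-4, -1)
T2 rotate counter-clockwise with cos θ = -8/17, sin θ = -15/17: (-3, 2) → (54/17, 29/17); (-1, 1) → (23/17, 7/17); (-3, -1) → (9/17, 53/17); (7, -5) → (-131/17, -65/17); (-4, -1) → (1, 4)
T3 rotate counter-clockwise with cos θ = -12/13, sin θ = 5/13: (54/17, 29/17) → (-61/17, -6/17); (23/17, 7/17) → (-311/221, 31/221); (9/17, 53/17) → (-373/221, -591/221); (-131/17, -65/17) → (1897/221, 125/221); (1, 4) → (-32/13, -43/13)

image vertices: (-61/17, -6/17), (-311/221, 31/221), (-373/221, -591/221), (1897/221, 125/221), (-32/13, -43/13)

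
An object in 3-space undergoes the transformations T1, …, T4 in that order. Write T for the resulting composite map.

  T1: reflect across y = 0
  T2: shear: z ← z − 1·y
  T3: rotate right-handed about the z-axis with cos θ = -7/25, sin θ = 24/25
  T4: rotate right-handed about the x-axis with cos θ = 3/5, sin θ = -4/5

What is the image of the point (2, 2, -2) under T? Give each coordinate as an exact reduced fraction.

T(p) = (34/25, 186/125, -248/125)

T1 reflect across y = 0: (2, 2, -2) → (2, -2, -2)
T2 shear: z ← z − 1·y: (2, -2, -2) → (2, -2, 0)
T3 rotate right-handed about the z-axis with cos θ = -7/25, sin θ = 24/25: (2, -2, 0) → (34/25, 62/25, 0)
T4 rotate right-handed about the x-axis with cos θ = 3/5, sin θ = -4/5: (34/25, 62/25, 0) → (34/25, 186/125, -248/125)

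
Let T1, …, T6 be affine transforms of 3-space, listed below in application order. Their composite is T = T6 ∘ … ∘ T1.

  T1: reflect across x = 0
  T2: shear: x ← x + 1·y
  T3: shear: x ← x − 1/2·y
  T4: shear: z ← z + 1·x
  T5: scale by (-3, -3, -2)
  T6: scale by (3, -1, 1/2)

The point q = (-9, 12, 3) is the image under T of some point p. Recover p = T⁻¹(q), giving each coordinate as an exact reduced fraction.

p = (1, 4, -4)

T1 = [-1 0 0 0; 0 1 0 0; 0 0 1 0; 0 0 0 1]
T2·T1 = [-1 1 0 0; 0 1 0 0; 0 0 1 0; 0 0 0 1]
T3·…·T1 = [-1 1/2 0 0; 0 1 0 0; 0 0 1 0; 0 0 0 1]
T4·…·T1 = [-1 1/2 0 0; 0 1 0 0; -1 1/2 1 0; 0 0 0 1]
T5·…·T1 = [3 -3/2 0 0; 0 -3 0 0; 2 -1 -2 0; 0 0 0 1]
T6·…·T1 = [9 -9/2 0 0; 0 3 0 0; 1 -1/2 -1 0; 0 0 0 1]
det M = -27; M⁻¹ = [1/9 1/6 0 0; 0 1/3 0 0; 1/9 0 -1 0; 0 0 0 1]
M⁻¹ · (-9, 12, 3)ᵀ = (1, 4, -4)ᵀ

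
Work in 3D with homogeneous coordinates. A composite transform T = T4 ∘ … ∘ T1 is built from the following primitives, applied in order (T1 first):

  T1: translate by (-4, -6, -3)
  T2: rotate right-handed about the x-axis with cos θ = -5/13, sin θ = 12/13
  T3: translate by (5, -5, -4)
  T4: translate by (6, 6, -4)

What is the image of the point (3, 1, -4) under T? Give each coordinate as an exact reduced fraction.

T(p) = (10, 122/13, -129/13)

T1 translate by (-4, -6, -3): (3, 1, -4) → (-1, -5, -7)
T2 rotate right-handed about the x-axis with cos θ = -5/13, sin θ = 12/13: (-1, -5, -7) → (-1, 109/13, -25/13)
T3 translate by (5, -5, -4): (-1, 109/13, -25/13) → (4, 44/13, -77/13)
T4 translate by (6, 6, -4): (4, 44/13, -77/13) → (10, 122/13, -129/13)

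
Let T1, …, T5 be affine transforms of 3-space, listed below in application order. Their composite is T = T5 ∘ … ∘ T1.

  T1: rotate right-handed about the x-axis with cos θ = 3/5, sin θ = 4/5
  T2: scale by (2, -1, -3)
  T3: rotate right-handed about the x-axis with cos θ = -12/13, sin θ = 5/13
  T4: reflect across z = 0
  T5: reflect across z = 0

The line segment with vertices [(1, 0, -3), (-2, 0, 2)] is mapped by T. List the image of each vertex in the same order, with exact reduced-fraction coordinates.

image vertices: (2, 9/65, -384/65), (-4, -6/65, 256/65)

T1 rotate right-handed about the x-axis with cos θ = 3/5, sin θ = 4/5: (1, 0, -3) → (1, 12/5, -9/5); (-2, 0, 2) → (-2, -8/5, 6/5)
T2 scale by (2, -1, -3): (1, 12/5, -9/5) → (2, -12/5, 27/5); (-2, -8/5, 6/5) → (-4, 8/5, -18/5)
T3 rotate right-handed about the x-axis with cos θ = -12/13, sin θ = 5/13: (2, -12/5, 27/5) → (2, 9/65, -384/65); (-4, 8/5, -18/5) → (-4, -6/65, 256/65)
T4 reflect across z = 0: (2, 9/65, -384/65) → (2, 9/65, 384/65); (-4, -6/65, 256/65) → (-4, -6/65, -256/65)
T5 reflect across z = 0: (2, 9/65, 384/65) → (2, 9/65, -384/65); (-4, -6/65, -256/65) → (-4, -6/65, 256/65)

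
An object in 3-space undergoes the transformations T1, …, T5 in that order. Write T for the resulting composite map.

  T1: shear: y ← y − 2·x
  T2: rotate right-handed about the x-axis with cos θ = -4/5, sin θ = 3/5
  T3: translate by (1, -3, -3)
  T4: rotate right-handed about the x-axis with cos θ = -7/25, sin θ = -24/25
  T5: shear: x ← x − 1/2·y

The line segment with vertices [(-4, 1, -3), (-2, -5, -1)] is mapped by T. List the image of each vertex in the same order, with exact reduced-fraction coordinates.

image vertices: (-162/25, 174/25, 168/25), (3/25, -56/25, 58/25)

T1 shear: y ← y − 2·x: (-4, 1, -3) → (-4, 9, -3); (-2, -5, -1) → (-2, -1, -1)
T2 rotate right-handed about the x-axis with cos θ = -4/5, sin θ = 3/5: (-4, 9, -3) → (-4, -27/5, 39/5); (-2, -1, -1) → (-2, 7/5, 1/5)
T3 translate by (1, -3, -3): (-4, -27/5, 39/5) → (-3, -42/5, 24/5); (-2, 7/5, 1/5) → (-1, -8/5, -14/5)
T4 rotate right-handed about the x-axis with cos θ = -7/25, sin θ = -24/25: (-3, -42/5, 24/5) → (-3, 174/25, 168/25); (-1, -8/5, -14/5) → (-1, -56/25, 58/25)
T5 shear: x ← x − 1/2·y: (-3, 174/25, 168/25) → (-162/25, 174/25, 168/25); (-1, -56/25, 58/25) → (3/25, -56/25, 58/25)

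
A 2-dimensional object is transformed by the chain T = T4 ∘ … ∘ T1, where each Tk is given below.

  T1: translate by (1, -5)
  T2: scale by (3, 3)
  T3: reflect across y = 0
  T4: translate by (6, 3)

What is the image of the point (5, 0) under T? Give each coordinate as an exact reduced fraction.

T(p) = (24, 18)

T1 translate by (1, -5): (5, 0) → (6, -5)
T2 scale by (3, 3): (6, -5) → (18, -15)
T3 reflect across y = 0: (18, -15) → (18, 15)
T4 translate by (6, 3): (18, 15) → (24, 18)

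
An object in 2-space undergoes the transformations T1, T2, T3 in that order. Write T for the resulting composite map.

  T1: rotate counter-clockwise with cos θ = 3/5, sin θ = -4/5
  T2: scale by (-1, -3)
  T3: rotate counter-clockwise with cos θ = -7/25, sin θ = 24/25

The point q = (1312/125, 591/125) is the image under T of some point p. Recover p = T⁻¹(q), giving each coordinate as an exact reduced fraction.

T1 = [3/5 4/5 0; -4/5 3/5 0; 0 0 1]
T2·T1 = [-3/5 -4/5 0; 12/5 -9/5 0; 0 0 1]
T3·…·T1 = [-267/125 244/125 0; -156/125 -33/125 0; 0 0 1]
det M = 3; M⁻¹ = [-11/125 -244/375 0; 52/125 -89/125 0; 0 0 1]
M⁻¹ · (1312/125, 591/125)ᵀ = (-4, 1)ᵀ

p = (-4, 1)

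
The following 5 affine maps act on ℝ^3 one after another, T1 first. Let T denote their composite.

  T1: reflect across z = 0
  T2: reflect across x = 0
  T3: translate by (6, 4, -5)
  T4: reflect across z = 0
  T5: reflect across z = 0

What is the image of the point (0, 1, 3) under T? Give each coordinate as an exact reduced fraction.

T1 reflect across z = 0: (0, 1, 3) → (0, 1, -3)
T2 reflect across x = 0: (0, 1, -3) → (0, 1, -3)
T3 translate by (6, 4, -5): (0, 1, -3) → (6, 5, -8)
T4 reflect across z = 0: (6, 5, -8) → (6, 5, 8)
T5 reflect across z = 0: (6, 5, 8) → (6, 5, -8)

T(p) = (6, 5, -8)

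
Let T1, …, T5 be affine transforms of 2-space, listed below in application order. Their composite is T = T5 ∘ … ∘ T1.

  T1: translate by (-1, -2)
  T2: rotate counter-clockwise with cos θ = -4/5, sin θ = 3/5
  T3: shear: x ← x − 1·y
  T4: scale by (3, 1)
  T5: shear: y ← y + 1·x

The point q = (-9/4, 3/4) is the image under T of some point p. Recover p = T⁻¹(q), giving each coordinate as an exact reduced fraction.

p = (1, -7/4)

T1 = [1 0 -1; 0 1 -2; 0 0 1]
T2·T1 = [-4/5 -3/5 2; 3/5 -4/5 1; 0 0 1]
T3·…·T1 = [-7/5 1/5 1; 3/5 -4/5 1; 0 0 1]
T4·…·T1 = [-21/5 3/5 3; 3/5 -4/5 1; 0 0 1]
T5·…·T1 = [-21/5 3/5 3; -18/5 -1/5 4; 0 0 1]
det M = 3; M⁻¹ = [-1/15 -1/5 1; 6/5 -7/5 2; 0 0 1]
M⁻¹ · (-9/4, 3/4)ᵀ = (1, -7/4)ᵀ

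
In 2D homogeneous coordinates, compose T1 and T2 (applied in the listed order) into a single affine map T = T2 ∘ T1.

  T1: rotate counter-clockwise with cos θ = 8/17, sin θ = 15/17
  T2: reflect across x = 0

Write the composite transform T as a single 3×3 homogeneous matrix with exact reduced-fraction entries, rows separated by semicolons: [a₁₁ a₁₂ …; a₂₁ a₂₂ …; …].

T1 = [8/17 -15/17 0; 15/17 8/17 0; 0 0 1]
T2·T1 = [-8/17 15/17 0; 15/17 8/17 0; 0 0 1]

T = [-8/17 15/17 0; 15/17 8/17 0; 0 0 1]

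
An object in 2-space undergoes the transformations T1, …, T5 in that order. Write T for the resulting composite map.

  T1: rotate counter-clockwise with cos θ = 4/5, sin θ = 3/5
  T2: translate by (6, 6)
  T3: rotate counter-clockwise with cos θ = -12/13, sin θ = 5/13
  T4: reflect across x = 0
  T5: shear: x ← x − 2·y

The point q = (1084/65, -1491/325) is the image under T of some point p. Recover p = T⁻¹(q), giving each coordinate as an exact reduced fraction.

p = (0, 7/5)

T1 = [4/5 -3/5 0; 3/5 4/5 0; 0 0 1]
T2·T1 = [4/5 -3/5 6; 3/5 4/5 6; 0 0 1]
T3·…·T1 = [-63/65 16/65 -102/13; -16/65 -63/65 -42/13; 0 0 1]
T4·…·T1 = [63/65 -16/65 102/13; -16/65 -63/65 -42/13; 0 0 1]
T5·…·T1 = [19/13 22/13 186/13; -16/65 -63/65 -42/13; 0 0 1]
det M = -1; M⁻¹ = [63/65 22/13 -42/5; -16/65 -19/13 -6/5; 0 0 1]
M⁻¹ · (1084/65, -1491/325)ᵀ = (0, 7/5)ᵀ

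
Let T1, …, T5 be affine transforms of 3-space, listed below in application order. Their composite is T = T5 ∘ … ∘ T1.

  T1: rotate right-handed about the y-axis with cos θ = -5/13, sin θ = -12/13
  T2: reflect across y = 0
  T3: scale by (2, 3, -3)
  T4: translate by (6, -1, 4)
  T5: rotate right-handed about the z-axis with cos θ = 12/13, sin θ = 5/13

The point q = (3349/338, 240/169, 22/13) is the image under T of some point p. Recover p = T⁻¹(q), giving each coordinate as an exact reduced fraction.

p = (0, 1/2, -2)

T1 = [-5/13 0 -12/13 0; 0 1 0 0; 12/13 0 -5/13 0; 0 0 0 1]
T2·T1 = [-5/13 0 -12/13 0; 0 -1 0 0; 12/13 0 -5/13 0; 0 0 0 1]
T3·…·T1 = [-10/13 0 -24/13 0; 0 -3 0 0; -36/13 0 15/13 0; 0 0 0 1]
T4·…·T1 = [-10/13 0 -24/13 6; 0 -3 0 -1; -36/13 0 15/13 4; 0 0 0 1]
T5·…·T1 = [-120/169 15/13 -288/169 77/13; -50/169 -36/13 -120/169 18/13; -36/13 0 15/13 4; 0 0 0 1]
det M = 18; M⁻¹ = [-30/169 -25/338 -4/13 31/13; 5/39 -4/13 0 -1/3; -72/169 -30/169 5/39 88/39; 0 0 0 1]
M⁻¹ · (3349/338, 240/169, 22/13)ᵀ = (0, 1/2, -2)ᵀ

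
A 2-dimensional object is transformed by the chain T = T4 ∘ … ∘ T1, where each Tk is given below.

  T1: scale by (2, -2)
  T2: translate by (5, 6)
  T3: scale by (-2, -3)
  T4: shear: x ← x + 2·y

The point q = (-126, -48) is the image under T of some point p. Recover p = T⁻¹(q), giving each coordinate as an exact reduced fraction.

T1 = [2 0 0; 0 -2 0; 0 0 1]
T2·T1 = [2 0 5; 0 -2 6; 0 0 1]
T3·…·T1 = [-4 0 -10; 0 6 -18; 0 0 1]
T4·…·T1 = [-4 12 -46; 0 6 -18; 0 0 1]
det M = -24; M⁻¹ = [-1/4 1/2 -5/2; 0 1/6 3; 0 0 1]
M⁻¹ · (-126, -48)ᵀ = (5, -5)ᵀ

p = (5, -5)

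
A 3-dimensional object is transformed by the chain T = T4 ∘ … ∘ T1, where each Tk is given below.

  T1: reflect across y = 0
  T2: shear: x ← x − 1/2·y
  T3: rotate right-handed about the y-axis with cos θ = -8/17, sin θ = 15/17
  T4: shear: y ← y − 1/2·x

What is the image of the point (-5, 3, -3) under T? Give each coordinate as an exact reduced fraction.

T1 reflect across y = 0: (-5, 3, -3) → (-5, -3, -3)
T2 shear: x ← x − 1/2·y: (-5, -3, -3) → (-7/2, -3, -3)
T3 rotate right-handed about the y-axis with cos θ = -8/17, sin θ = 15/17: (-7/2, -3, -3) → (-1, -3, 9/2)
T4 shear: y ← y − 1/2·x: (-1, -3, 9/2) → (-1, -5/2, 9/2)

T(p) = (-1, -5/2, 9/2)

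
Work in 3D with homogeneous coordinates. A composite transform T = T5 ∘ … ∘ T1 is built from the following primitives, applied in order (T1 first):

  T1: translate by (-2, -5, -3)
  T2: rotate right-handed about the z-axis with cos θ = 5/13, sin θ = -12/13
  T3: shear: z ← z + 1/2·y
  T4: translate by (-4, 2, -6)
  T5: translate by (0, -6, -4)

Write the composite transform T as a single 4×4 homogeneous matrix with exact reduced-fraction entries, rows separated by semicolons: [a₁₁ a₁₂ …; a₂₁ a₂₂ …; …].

T = [5/13 12/13 0 -122/13; -12/13 5/13 0 -53/13; -6/13 5/26 1 -339/26; 0 0 0 1]

T1 = [1 0 0 -2; 0 1 0 -5; 0 0 1 -3; 0 0 0 1]
T2·T1 = [5/13 12/13 0 -70/13; -12/13 5/13 0 -1/13; 0 0 1 -3; 0 0 0 1]
T3·…·T1 = [5/13 12/13 0 -70/13; -12/13 5/13 0 -1/13; -6/13 5/26 1 -79/26; 0 0 0 1]
T4·…·T1 = [5/13 12/13 0 -122/13; -12/13 5/13 0 25/13; -6/13 5/26 1 -235/26; 0 0 0 1]
T5·…·T1 = [5/13 12/13 0 -122/13; -12/13 5/13 0 -53/13; -6/13 5/26 1 -339/26; 0 0 0 1]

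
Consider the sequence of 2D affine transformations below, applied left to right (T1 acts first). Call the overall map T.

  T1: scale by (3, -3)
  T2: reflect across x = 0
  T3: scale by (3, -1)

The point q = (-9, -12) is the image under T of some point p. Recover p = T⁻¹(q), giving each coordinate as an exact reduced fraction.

T1 = [3 0 0; 0 -3 0; 0 0 1]
T2·T1 = [-3 0 0; 0 -3 0; 0 0 1]
T3·…·T1 = [-9 0 0; 0 3 0; 0 0 1]
det M = -27; M⁻¹ = [-1/9 0 0; 0 1/3 0; 0 0 1]
M⁻¹ · (-9, -12)ᵀ = (1, -4)ᵀ

p = (1, -4)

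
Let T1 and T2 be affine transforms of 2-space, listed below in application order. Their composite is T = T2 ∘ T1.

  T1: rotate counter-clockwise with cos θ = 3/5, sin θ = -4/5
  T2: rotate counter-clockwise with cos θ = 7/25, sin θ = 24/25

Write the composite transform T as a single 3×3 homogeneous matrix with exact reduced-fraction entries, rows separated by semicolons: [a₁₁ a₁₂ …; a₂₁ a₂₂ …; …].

T1 = [3/5 4/5 0; -4/5 3/5 0; 0 0 1]
T2·T1 = [117/125 -44/125 0; 44/125 117/125 0; 0 0 1]

T = [117/125 -44/125 0; 44/125 117/125 0; 0 0 1]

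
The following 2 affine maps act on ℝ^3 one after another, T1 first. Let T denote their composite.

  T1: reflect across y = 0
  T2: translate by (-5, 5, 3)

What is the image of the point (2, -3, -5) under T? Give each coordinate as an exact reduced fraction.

T(p) = (-3, 8, -2)

T1 reflect across y = 0: (2, -3, -5) → (2, 3, -5)
T2 translate by (-5, 5, 3): (2, 3, -5) → (-3, 8, -2)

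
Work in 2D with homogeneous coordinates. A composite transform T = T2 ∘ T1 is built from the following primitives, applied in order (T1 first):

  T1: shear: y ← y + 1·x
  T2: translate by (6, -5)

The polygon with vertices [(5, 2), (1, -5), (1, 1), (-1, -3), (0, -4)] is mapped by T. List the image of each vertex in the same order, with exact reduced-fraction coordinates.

T1 shear: y ← y + 1·x: (5, 2) → (5, 7); (1, -5) → (1, -4); (1, 1) → (1, 2); (-1, -3) → (-1, -4); (0, -4) → (0, -4)
T2 translate by (6, -5): (5, 7) → (11, 2); (1, -4) → (7, -9); (1, 2) → (7, -3); (-1, -4) → (5, -9); (0, -4) → (6, -9)

image vertices: (11, 2), (7, -9), (7, -3), (5, -9), (6, -9)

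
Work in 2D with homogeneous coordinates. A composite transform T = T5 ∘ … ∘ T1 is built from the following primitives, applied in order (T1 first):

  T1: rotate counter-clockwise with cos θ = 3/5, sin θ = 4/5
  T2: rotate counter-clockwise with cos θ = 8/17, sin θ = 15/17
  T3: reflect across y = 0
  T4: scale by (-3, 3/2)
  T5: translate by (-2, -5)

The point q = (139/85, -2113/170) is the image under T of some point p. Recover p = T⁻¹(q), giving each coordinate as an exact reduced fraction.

T1 = [3/5 -4/5 0; 4/5 3/5 0; 0 0 1]
T2·T1 = [-36/85 -77/85 0; 77/85 -36/85 0; 0 0 1]
T3·…·T1 = [-36/85 -77/85 0; -77/85 36/85 0; 0 0 1]
T4·…·T1 = [108/85 231/85 0; -231/170 54/85 0; 0 0 1]
T5·…·T1 = [108/85 231/85 -2; -231/170 54/85 -5; 0 0 1]
det M = 9/2; M⁻¹ = [12/85 -154/255 -698/255; 77/255 24/85 514/255; 0 0 1]
M⁻¹ · (139/85, -2113/170)ᵀ = (5, -1)ᵀ

p = (5, -1)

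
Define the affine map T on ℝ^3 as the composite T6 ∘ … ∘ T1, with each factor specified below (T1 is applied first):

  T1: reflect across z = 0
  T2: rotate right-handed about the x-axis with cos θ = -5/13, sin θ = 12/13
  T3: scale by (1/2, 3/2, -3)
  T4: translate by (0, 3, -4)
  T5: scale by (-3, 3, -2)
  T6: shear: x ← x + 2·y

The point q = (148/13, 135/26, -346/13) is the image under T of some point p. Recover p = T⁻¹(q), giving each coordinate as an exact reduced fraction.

p = (-2/3, -5, -3)

T1 = [1 0 0 0; 0 1 0 0; 0 0 -1 0; 0 0 0 1]
T2·T1 = [1 0 0 0; 0 -5/13 12/13 0; 0 12/13 5/13 0; 0 0 0 1]
T3·…·T1 = [1/2 0 0 0; 0 -15/26 18/13 0; 0 -36/13 -15/13 0; 0 0 0 1]
T4·…·T1 = [1/2 0 0 0; 0 -15/26 18/13 3; 0 -36/13 -15/13 -4; 0 0 0 1]
T5·…·T1 = [-3/2 0 0 0; 0 -45/26 54/13 9; 0 72/13 30/13 8; 0 0 0 1]
T6·…·T1 = [-3/2 -45/13 108/13 18; 0 -45/26 54/13 9; 0 72/13 30/13 8; 0 0 0 1]
det M = 81/2; M⁻¹ = [-2/3 4/3 0 0; 0 -10/117 2/13 -6/13; 0 8/39 5/78 -92/39; 0 0 0 1]
M⁻¹ · (148/13, 135/26, -346/13)ᵀ = (-2/3, -5, -3)ᵀ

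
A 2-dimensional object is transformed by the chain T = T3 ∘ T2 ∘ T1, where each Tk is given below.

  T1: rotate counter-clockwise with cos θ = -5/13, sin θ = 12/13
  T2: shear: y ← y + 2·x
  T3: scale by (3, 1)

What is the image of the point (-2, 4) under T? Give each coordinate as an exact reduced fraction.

T1 rotate counter-clockwise with cos θ = -5/13, sin θ = 12/13: (-2, 4) → (-38/13, -44/13)
T2 shear: y ← y + 2·x: (-38/13, -44/13) → (-38/13, -120/13)
T3 scale by (3, 1): (-38/13, -120/13) → (-114/13, -120/13)

T(p) = (-114/13, -120/13)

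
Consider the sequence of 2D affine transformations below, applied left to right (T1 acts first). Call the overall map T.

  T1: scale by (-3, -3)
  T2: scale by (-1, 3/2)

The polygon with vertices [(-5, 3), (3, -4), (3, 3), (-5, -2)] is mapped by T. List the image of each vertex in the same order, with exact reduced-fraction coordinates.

T1 scale by (-3, -3): (-5, 3) → (15, -9); (3, -4) → (-9, 12); (3, 3) → (-9, -9); (-5, -2) → (15, 6)
T2 scale by (-1, 3/2): (15, -9) → (-15, -27/2); (-9, 12) → (9, 18); (-9, -9) → (9, -27/2); (15, 6) → (-15, 9)

image vertices: (-15, -27/2), (9, 18), (9, -27/2), (-15, 9)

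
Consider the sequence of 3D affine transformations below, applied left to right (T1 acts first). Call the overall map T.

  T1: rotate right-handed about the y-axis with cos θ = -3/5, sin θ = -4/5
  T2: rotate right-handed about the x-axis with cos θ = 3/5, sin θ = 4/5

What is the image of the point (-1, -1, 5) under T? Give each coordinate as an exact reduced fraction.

T(p) = (-17/5, 61/25, -77/25)

T1 rotate right-handed about the y-axis with cos θ = -3/5, sin θ = -4/5: (-1, -1, 5) → (-17/5, -1, -19/5)
T2 rotate right-handed about the x-axis with cos θ = 3/5, sin θ = 4/5: (-17/5, -1, -19/5) → (-17/5, 61/25, -77/25)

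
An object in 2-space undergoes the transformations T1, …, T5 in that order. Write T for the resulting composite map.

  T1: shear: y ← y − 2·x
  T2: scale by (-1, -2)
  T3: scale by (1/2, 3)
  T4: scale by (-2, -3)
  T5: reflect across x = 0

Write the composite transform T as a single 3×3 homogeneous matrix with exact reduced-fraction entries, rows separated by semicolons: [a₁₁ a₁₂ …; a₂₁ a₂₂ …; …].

T1 = [1 0 0; -2 1 0; 0 0 1]
T2·T1 = [-1 0 0; 4 -2 0; 0 0 1]
T3·…·T1 = [-1/2 0 0; 12 -6 0; 0 0 1]
T4·…·T1 = [1 0 0; -36 18 0; 0 0 1]
T5·…·T1 = [-1 0 0; -36 18 0; 0 0 1]

T = [-1 0 0; -36 18 0; 0 0 1]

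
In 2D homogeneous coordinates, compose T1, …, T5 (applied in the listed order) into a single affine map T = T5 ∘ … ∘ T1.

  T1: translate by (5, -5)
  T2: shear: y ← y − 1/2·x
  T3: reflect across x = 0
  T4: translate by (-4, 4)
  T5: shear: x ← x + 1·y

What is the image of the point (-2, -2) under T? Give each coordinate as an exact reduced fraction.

T1 translate by (5, -5): (-2, -2) → (3, -7)
T2 shear: y ← y − 1/2·x: (3, -7) → (3, -17/2)
T3 reflect across x = 0: (3, -17/2) → (-3, -17/2)
T4 translate by (-4, 4): (-3, -17/2) → (-7, -9/2)
T5 shear: x ← x + 1·y: (-7, -9/2) → (-23/2, -9/2)

T(p) = (-23/2, -9/2)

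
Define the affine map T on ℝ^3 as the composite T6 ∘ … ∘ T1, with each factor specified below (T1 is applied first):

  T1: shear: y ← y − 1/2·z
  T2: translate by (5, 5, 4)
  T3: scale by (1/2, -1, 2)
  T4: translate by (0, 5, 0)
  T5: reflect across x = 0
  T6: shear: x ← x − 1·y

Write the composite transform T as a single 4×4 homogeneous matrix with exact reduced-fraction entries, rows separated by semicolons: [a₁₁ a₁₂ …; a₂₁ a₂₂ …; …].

T1 = [1 0 0 0; 0 1 -1/2 0; 0 0 1 0; 0 0 0 1]
T2·T1 = [1 0 0 5; 0 1 -1/2 5; 0 0 1 4; 0 0 0 1]
T3·…·T1 = [1/2 0 0 5/2; 0 -1 1/2 -5; 0 0 2 8; 0 0 0 1]
T4·…·T1 = [1/2 0 0 5/2; 0 -1 1/2 0; 0 0 2 8; 0 0 0 1]
T5·…·T1 = [-1/2 0 0 -5/2; 0 -1 1/2 0; 0 0 2 8; 0 0 0 1]
T6·…·T1 = [-1/2 1 -1/2 -5/2; 0 -1 1/2 0; 0 0 2 8; 0 0 0 1]

T = [-1/2 1 -1/2 -5/2; 0 -1 1/2 0; 0 0 2 8; 0 0 0 1]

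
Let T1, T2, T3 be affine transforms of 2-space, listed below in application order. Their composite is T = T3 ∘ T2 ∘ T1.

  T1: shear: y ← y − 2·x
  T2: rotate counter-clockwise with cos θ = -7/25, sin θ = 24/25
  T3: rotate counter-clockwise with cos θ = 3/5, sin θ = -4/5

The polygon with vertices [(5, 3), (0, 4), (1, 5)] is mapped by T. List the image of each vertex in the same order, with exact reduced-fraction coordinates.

T1 shear: y ← y − 2·x: (5, 3) → (5, -7); (0, 4) → (0, 4); (1, 5) → (1, 3)
T2 rotate counter-clockwise with cos θ = -7/25, sin θ = 24/25: (5, -7) → (133/25, 169/25); (0, 4) → (-96/25, -28/25); (1, 3) → (-79/25, 3/25)
T3 rotate counter-clockwise with cos θ = 3/5, sin θ = -4/5: (133/25, 169/25) → (43/5, -1/5); (-96/25, -28/25) → (-16/5, 12/5); (-79/25, 3/25) → (-9/5, 13/5)

image vertices: (43/5, -1/5), (-16/5, 12/5), (-9/5, 13/5)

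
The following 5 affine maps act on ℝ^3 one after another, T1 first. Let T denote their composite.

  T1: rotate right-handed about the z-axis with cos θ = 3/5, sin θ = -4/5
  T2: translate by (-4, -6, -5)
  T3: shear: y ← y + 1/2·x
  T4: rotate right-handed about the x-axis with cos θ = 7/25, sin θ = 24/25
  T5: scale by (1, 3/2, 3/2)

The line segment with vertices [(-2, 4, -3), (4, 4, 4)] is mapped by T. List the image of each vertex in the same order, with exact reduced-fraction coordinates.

image vertices: (-2, 513/50, -192/25), (8/5, -27/25, -453/50)

T1 rotate right-handed about the z-axis with cos θ = 3/5, sin θ = -4/5: (-2, 4, -3) → (2, 4, -3); (4, 4, 4) → (28/5, -4/5, 4)
T2 translate by (-4, -6, -5): (2, 4, -3) → (-2, -2, -8); (28/5, -4/5, 4) → (8/5, -34/5, -1)
T3 shear: y ← y + 1/2·x: (-2, -2, -8) → (-2, -3, -8); (8/5, -34/5, -1) → (8/5, -6, -1)
T4 rotate right-handed about the x-axis with cos θ = 7/25, sin θ = 24/25: (-2, -3, -8) → (-2, 171/25, -128/25); (8/5, -6, -1) → (8/5, -18/25, -151/25)
T5 scale by (1, 3/2, 3/2): (-2, 171/25, -128/25) → (-2, 513/50, -192/25); (8/5, -18/25, -151/25) → (8/5, -27/25, -453/50)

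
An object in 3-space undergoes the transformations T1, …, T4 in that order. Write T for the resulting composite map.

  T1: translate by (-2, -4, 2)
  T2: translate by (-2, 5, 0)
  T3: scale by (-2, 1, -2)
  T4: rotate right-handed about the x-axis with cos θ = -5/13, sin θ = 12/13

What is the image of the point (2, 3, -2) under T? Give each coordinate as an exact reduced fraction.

T1 translate by (-2, -4, 2): (2, 3, -2) → (0, -1, 0)
T2 translate by (-2, 5, 0): (0, -1, 0) → (-2, 4, 0)
T3 scale by (-2, 1, -2): (-2, 4, 0) → (4, 4, 0)
T4 rotate right-handed about the x-axis with cos θ = -5/13, sin θ = 12/13: (4, 4, 0) → (4, -20/13, 48/13)

T(p) = (4, -20/13, 48/13)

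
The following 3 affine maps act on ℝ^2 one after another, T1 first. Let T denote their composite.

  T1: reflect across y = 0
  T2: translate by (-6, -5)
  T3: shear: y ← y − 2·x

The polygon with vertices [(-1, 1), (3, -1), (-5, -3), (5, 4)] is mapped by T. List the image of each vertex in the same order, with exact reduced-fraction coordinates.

T1 reflect across y = 0: (-1, 1) → (-1, -1); (3, -1) → (3, 1); (-5, -3) → (-5, 3); (5, 4) → (5, -4)
T2 translate by (-6, -5): (-1, -1) → (-7, -6); (3, 1) → (-3, -4); (-5, 3) → (-11, -2); (5, -4) → (-1, -9)
T3 shear: y ← y − 2·x: (-7, -6) → (-7, 8); (-3, -4) → (-3, 2); (-11, -2) → (-11, 20); (-1, -9) → (-1, -7)

image vertices: (-7, 8), (-3, 2), (-11, 20), (-1, -7)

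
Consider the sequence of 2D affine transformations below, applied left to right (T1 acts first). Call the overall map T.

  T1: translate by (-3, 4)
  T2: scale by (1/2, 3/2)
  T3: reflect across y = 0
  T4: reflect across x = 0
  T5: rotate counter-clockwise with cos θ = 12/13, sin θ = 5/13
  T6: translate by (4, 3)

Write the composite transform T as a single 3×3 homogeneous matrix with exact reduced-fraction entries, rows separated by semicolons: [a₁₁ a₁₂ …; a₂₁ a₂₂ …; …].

T = [-6/13 15/26 100/13; -5/26 -18/13 -51/26; 0 0 1]

T1 = [1 0 -3; 0 1 4; 0 0 1]
T2·T1 = [1/2 0 -3/2; 0 3/2 6; 0 0 1]
T3·…·T1 = [1/2 0 -3/2; 0 -3/2 -6; 0 0 1]
T4·…·T1 = [-1/2 0 3/2; 0 -3/2 -6; 0 0 1]
T5·…·T1 = [-6/13 15/26 48/13; -5/26 -18/13 -129/26; 0 0 1]
T6·…·T1 = [-6/13 15/26 100/13; -5/26 -18/13 -51/26; 0 0 1]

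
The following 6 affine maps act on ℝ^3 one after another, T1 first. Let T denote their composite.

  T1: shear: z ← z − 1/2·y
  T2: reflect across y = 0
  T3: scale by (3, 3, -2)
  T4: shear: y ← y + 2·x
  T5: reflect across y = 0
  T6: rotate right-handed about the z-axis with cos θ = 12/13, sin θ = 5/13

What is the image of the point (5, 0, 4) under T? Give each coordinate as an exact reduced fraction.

T(p) = (330/13, -285/13, -8)

T1 shear: z ← z − 1/2·y: (5, 0, 4) → (5, 0, 4)
T2 reflect across y = 0: (5, 0, 4) → (5, 0, 4)
T3 scale by (3, 3, -2): (5, 0, 4) → (15, 0, -8)
T4 shear: y ← y + 2·x: (15, 0, -8) → (15, 30, -8)
T5 reflect across y = 0: (15, 30, -8) → (15, -30, -8)
T6 rotate right-handed about the z-axis with cos θ = 12/13, sin θ = 5/13: (15, -30, -8) → (330/13, -285/13, -8)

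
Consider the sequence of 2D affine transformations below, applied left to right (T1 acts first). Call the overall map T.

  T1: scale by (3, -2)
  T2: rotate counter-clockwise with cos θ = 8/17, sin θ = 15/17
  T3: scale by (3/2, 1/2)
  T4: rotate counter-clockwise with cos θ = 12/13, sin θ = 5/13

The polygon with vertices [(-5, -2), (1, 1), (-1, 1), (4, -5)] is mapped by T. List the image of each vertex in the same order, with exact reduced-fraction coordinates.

image vertices: (-5515/442, -2508/221), (1799/442, 579/221), (521/442, -321/221), (-1622/221, 1155/221)

T1 scale by (3, -2): (-5, -2) → (-15, 4); (1, 1) → (3, -2); (-1, 1) → (-3, -2); (4, -5) → (12, 10)
T2 rotate counter-clockwise with cos θ = 8/17, sin θ = 15/17: (-15, 4) → (-180/17, -193/17); (3, -2) → (54/17, 29/17); (-3, -2) → (6/17, -61/17); (12, 10) → (-54/17, 260/17)
T3 scale by (3/2, 1/2): (-180/17, -193/17) → (-270/17, -193/34); (54/17, 29/17) → (81/17, 29/34); (6/17, -61/17) → (9/17, -61/34); (-54/17, 260/17) → (-81/17, 130/17)
T4 rotate counter-clockwise with cos θ = 12/13, sin θ = 5/13: (-270/17, -193/34) → (-5515/442, -2508/221); (81/17, 29/34) → (1799/442, 579/221); (9/17, -61/34) → (521/442, -321/221); (-81/17, 130/17) → (-1622/221, 1155/221)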